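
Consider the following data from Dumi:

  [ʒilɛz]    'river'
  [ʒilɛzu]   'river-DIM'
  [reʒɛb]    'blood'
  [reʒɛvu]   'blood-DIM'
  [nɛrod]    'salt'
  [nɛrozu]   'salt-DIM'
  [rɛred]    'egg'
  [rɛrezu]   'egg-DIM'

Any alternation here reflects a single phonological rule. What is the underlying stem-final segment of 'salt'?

'salt' shows [d] ~ [z] at the end of the stem ([nɛrod] vs [nɛrozu]).
But 'river' keeps [z] in both environments ([ʒilɛz], [ʒilɛzu]), so there is no rule changing /z/ to [d] in isolation.
Therefore /d/ is basic and [z] is derived by intervocalic spirantization (voiced stops become fricatives between vowels).

/d/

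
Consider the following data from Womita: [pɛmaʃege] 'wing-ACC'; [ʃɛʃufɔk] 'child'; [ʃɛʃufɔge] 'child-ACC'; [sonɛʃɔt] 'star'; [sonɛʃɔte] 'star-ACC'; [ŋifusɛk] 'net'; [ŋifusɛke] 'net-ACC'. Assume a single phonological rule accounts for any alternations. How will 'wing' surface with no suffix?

[pɛmaʃek]

'child' shows [k] ~ [g] at the end of the stem ([ʃɛʃufɔk] vs [ʃɛʃufɔge]).
But 'net' keeps [k] in both environments ([ŋifusɛk], [ŋifusɛke]), so there is no rule changing /k/ to [g] before the ACC suffix.
The alternation reflects word-final obstruent devoicing: voiced obstruents become voiceless word-finally. /g/ is underlying.
The one attested form of 'wing', [pɛmaʃege], shows underlying /pɛmaʃeg/. Applying the same rule word-finally gives [pɛmaʃek].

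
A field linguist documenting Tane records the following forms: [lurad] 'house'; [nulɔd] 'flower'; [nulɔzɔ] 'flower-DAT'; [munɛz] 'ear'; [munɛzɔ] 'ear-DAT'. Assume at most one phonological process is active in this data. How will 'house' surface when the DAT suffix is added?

'flower' shows [d] ~ [z] at the end of the stem ([nulɔd] vs [nulɔzɔ]).
Compare 'ear', with invariant [z] in [munɛz] and [munɛzɔ]: an analysis with underlying /z/ and a rule producing [d] in isolation would wrongly predict alternation here too.
The alternation reflects intervocalic spirantization: voiced stops become fricatives between vowels. /d/ is underlying.
From [lurad] the stem 'house' is /lurad/; between vowels this yields [lurazɔ].

[lurazɔ]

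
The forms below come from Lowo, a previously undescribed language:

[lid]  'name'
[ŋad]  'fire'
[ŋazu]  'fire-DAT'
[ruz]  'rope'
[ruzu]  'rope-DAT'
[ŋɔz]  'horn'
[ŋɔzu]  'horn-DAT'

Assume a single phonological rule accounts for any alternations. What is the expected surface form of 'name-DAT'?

The root 'fire' surfaces as [ŋad] and [ŋazu], with a stem-final [d] ~ [z] alternation.
If /z/ were underlying and a rule turned it into [d] in isolation, 'rope' would also alternate; but it has [z] in both [ruz] and [ruzu].
The alternation reflects intervocalic spirantization: voiced stops become fricatives between vowels. /d/ is underlying.
The one attested form of 'name', [lid], shows underlying /lid/. Applying the same rule between vowels gives [lizu].

[lizu]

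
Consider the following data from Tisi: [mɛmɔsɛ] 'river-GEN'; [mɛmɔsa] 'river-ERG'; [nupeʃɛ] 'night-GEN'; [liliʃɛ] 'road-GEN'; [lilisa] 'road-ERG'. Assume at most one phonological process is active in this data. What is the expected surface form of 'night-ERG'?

[nupesa]

In [liliʃɛ] and [lilisa] the final segment of 'road' alternates: [ʃ] ~ [s].
If /s/ were underlying and a rule turned it into [ʃ] before the GEN suffix, 'river' would also alternate; but it has [s] in both [mɛmɔsɛ] and [mɛmɔsa].
So /ʃ/ is underlying, and a rule of depalatalization — palato-alveolar /ʃ/ becomes [s] when no front vowel follows — gives [s].
The one attested form of 'night', [nupeʃɛ], shows underlying /nupeʃ/. Applying the same rule when no front vowel follows gives [nupesa].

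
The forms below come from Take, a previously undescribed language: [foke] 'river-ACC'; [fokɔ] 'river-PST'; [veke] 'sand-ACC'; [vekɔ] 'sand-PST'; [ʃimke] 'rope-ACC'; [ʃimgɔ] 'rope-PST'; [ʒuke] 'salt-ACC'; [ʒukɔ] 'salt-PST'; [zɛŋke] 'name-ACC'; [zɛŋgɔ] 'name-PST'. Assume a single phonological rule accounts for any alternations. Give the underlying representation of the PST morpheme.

The PST morpheme has two allomorphs, [-gɔ] and [-kɔ].
The ACC suffix, which begins with [k], is invariant after every stem; so [k] is not altered by any rule here.
So the underlying form is /-gɔ/, and voiced stops become voiceless after a vowel.

/-gɔ/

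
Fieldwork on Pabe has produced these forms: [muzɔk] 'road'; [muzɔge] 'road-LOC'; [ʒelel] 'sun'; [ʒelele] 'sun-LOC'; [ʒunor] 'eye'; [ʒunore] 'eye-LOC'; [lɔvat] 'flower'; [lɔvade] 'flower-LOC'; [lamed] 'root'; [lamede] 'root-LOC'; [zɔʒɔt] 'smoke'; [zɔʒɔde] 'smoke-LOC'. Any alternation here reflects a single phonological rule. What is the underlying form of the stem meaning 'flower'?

In [lɔvat] and [lɔvade] the final segment of 'flower' alternates: [t] ~ [d].
The stem 'root' ([lamed], [lamede]) shows [d] unchanged in both environments, so [d] cannot be basic with [t] derived in isolation.
The underlying segment must be /t/; voiceless stops become voiced between vowels, yielding [d] there.
The underlying form of 'flower' is therefore /lɔvat/.

/lɔvat/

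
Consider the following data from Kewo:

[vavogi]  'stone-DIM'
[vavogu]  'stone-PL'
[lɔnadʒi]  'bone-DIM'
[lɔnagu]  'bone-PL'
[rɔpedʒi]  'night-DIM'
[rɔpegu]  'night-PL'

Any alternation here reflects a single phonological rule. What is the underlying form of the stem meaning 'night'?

/rɔpedʒ/

The stem for 'night' ends in [dʒ] in [rɔpedʒi] but [g] in [rɔpegu].
The stem 'stone' ([vavogi], [vavogu]) shows [g] unchanged in both environments, so [g] cannot be basic with [dʒ] derived before the DIM suffix.
So /dʒ/ is underlying, and a rule of depalatalization — palato-alveolar /dʒ/ becomes [g] when no front vowel follows — gives [g].
The underlying form of 'night' is therefore /rɔpedʒ/.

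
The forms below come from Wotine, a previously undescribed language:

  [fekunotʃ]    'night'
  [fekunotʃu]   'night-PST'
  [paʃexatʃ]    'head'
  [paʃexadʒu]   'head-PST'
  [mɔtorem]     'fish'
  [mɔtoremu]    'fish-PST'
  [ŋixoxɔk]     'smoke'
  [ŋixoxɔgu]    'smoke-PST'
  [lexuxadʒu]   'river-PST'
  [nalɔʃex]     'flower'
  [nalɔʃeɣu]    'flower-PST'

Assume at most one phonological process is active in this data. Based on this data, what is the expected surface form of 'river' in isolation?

[lexuxatʃ]

The root 'head' surfaces as [paʃexatʃ] and [paʃexadʒu], with a stem-final [tʃ] ~ [dʒ] alternation.
If /tʃ/ were underlying and a rule turned it into [dʒ] before the PST suffix, 'night' would also alternate; but it has [tʃ] in both [fekunotʃ] and [fekunotʃu].
The underlying segment must be /dʒ/; voiced obstruents become voiceless word-finally, yielding [tʃ] there.
The one attested form of 'river', [lexuxadʒu], shows underlying /lexuxadʒ/. Applying the same rule word-finally gives [lexuxatʃ].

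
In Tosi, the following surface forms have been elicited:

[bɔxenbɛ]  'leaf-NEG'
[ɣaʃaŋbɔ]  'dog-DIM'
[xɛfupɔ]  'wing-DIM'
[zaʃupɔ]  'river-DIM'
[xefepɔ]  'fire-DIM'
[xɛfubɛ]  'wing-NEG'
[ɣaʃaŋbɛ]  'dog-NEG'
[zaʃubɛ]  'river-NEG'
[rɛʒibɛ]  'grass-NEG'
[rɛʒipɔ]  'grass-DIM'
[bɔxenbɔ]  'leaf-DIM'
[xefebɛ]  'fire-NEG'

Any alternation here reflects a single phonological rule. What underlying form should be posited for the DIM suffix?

/-pɔ/

The DIM suffix surfaces as [-bɔ] and [-pɔ], depending on the final segment of the stem.
The NEG suffix, which begins with [b], is invariant after every stem; so [b] is not altered by any rule here.
The DIM suffix is therefore /-pɔ/ underlyingly, with post-nasal voicing: voiceless stops become voiced after a nasal.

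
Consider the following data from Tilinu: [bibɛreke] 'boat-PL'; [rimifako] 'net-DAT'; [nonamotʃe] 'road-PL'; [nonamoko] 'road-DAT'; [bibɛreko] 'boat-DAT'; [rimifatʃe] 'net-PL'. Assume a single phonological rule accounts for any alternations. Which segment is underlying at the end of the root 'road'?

The stem for 'road' ends in [k] in [nonamoko] but [tʃ] in [nonamotʃe].
If /k/ were underlying and a rule turned it into [tʃ] before the PL suffix, 'boat' would also alternate; but it has [k] in both [bibɛreko] and [bibɛreke].
Therefore /tʃ/ is basic and [k] is derived by depalatalization (palato-alveolar /tʃ/ becomes [k] when no front vowel follows).

/tʃ/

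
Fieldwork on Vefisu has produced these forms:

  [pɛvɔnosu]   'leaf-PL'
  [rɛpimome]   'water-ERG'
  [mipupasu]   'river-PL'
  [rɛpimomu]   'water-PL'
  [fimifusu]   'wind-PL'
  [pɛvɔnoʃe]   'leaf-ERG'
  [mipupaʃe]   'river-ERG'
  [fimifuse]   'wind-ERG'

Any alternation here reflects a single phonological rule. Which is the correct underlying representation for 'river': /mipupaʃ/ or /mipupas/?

'river' shows [s] ~ [ʃ] at the end of the stem ([mipupasu] vs [mipupaʃe]).
If /s/ were underlying and a rule turned it into [ʃ] before the ERG suffix, 'wind' would also alternate; but it has [s] in both [fimifusu] and [fimifuse].
So /ʃ/ is underlying, and a rule of depalatalization — palato-alveolar /ʃ/ becomes [s] when no front vowel follows — gives [s].

/mipupaʃ/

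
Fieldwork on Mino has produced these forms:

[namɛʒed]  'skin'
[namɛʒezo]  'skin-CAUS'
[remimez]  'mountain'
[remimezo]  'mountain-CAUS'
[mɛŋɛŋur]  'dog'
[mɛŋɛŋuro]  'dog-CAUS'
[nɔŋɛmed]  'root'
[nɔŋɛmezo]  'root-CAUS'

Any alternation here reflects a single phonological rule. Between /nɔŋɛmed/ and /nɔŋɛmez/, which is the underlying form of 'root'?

/nɔŋɛmed/

The root 'root' surfaces as [nɔŋɛmed] and [nɔŋɛmezo], with a stem-final [d] ~ [z] alternation.
But 'mountain' keeps [z] in both environments ([remimez], [remimezo]), so there is no rule changing /z/ to [d] in isolation.
Therefore /d/ is basic and [z] is derived by intervocalic spirantization (voiced stops become fricatives between vowels).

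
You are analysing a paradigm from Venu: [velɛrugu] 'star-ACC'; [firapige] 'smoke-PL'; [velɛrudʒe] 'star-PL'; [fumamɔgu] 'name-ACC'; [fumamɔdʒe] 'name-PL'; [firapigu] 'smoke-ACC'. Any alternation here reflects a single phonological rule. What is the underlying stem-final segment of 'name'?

/dʒ/

The stem for 'name' ends in [g] in [fumamɔgu] but [dʒ] in [fumamɔdʒe].
Compare 'smoke', with invariant [g] in [firapigu] and [firapige]: an analysis with underlying /g/ and a rule producing [dʒ] before the PL suffix would wrongly predict alternation here too.
Therefore /dʒ/ is basic and [g] is derived by depalatalization (palato-alveolar /dʒ/ becomes [g] when no front vowel follows).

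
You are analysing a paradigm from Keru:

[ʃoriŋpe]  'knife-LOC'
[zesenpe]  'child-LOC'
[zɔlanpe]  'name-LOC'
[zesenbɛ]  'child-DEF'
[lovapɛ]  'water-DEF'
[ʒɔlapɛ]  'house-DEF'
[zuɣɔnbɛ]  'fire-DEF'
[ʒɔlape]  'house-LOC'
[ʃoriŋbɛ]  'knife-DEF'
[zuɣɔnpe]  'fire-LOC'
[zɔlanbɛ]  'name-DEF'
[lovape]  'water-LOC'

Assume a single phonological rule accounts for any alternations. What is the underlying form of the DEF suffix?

/-bɛ/

The DEF morpheme has two allomorphs, [-bɛ] and [-pɛ].
By contrast the LOC suffix keeps its initial [p] throughout — that segment must be underlying.
The DEF suffix is therefore /-bɛ/ underlyingly, with post-vocalic devoicing: voiced stops become voiceless after a vowel.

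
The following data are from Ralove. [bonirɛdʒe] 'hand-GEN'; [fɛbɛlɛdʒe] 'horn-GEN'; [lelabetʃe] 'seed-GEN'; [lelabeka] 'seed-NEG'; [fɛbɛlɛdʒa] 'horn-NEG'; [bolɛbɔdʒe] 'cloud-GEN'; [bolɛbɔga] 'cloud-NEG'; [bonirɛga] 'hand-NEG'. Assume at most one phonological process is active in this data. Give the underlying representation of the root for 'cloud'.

In [bolɛbɔdʒe] and [bolɛbɔga] the final segment of 'cloud' alternates: [dʒ] ~ [g].
The stem 'horn' ([fɛbɛlɛdʒe], [fɛbɛlɛdʒa]) shows [dʒ] unchanged in both environments, so [dʒ] cannot be basic with [g] derived before the NEG suffix.
The alternation reflects palatalization before a front vowel: /k/ and /g/ become palato-alveolar [tʃ] and [dʒ] before a front vowel. /g/ is underlying.

/bolɛbɔg/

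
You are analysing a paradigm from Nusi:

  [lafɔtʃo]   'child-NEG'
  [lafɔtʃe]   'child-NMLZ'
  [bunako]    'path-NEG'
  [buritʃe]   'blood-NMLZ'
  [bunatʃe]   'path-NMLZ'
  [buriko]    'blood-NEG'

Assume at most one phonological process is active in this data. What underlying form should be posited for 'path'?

/bunak/

'path' shows [tʃ] ~ [k] at the end of the stem ([bunatʃe] vs [bunako]).
But 'child' keeps [tʃ] in both environments ([lafɔtʃe], [lafɔtʃo]), so there is no rule changing /tʃ/ to [k] before the NEG suffix.
So /k/ is underlying, and a rule of palatalization before a front vowel — /k/ becomes palato-alveolar [tʃ] before a front vowel — gives [tʃ].
So 'path' = /bunak/.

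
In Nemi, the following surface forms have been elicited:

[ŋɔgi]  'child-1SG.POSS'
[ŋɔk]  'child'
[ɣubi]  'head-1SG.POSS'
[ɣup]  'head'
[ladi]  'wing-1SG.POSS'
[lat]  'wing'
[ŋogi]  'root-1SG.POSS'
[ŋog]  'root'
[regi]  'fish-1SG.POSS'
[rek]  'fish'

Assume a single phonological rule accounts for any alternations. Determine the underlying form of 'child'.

/ŋɔk/

The root 'child' surfaces as [ŋɔgi] and [ŋɔk], with a stem-final [g] ~ [k] alternation.
If /g/ were underlying and a rule turned it into [k] in isolation, 'root' would also alternate; but it has [g] in both [ŋogi] and [ŋog].
The alternation reflects intervocalic voicing: voiceless stops become voiced between vowels. /k/ is underlying.
Hence 'child' is /ŋɔk/ underlyingly.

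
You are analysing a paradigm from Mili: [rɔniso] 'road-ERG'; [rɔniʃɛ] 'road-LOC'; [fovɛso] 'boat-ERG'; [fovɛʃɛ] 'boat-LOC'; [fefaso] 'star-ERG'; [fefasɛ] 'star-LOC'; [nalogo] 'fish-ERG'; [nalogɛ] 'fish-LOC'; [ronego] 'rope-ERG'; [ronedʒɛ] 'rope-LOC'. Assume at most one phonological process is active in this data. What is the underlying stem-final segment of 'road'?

/ʃ/

The stem for 'road' ends in [s] in [rɔniso] but [ʃ] in [rɔniʃɛ].
The stem 'star' ([fefaso], [fefasɛ]) shows [s] unchanged in both environments, so [s] cannot be basic with [ʃ] derived before the LOC suffix.
Therefore /ʃ/ is basic and [s] is derived by depalatalization (palato-alveolar /dʒ/ and /ʃ/ become [g] and [s] when no front vowel follows).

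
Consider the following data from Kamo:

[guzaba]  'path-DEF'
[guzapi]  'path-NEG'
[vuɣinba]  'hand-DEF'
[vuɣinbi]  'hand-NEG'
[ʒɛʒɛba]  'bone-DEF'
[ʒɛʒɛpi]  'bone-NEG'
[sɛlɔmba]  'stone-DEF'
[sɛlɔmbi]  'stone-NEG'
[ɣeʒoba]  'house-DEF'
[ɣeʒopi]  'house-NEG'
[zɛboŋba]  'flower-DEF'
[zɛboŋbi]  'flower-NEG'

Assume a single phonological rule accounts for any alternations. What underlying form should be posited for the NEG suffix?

The NEG suffix surfaces as [-bi] and [-pi], depending on the final segment of the stem.
The DEF suffix, which begins with [b], is invariant after every stem; so [b] is not altered by any rule here.
So the underlying form is /-pi/, and voiceless stops become voiced after a nasal.

/-pi/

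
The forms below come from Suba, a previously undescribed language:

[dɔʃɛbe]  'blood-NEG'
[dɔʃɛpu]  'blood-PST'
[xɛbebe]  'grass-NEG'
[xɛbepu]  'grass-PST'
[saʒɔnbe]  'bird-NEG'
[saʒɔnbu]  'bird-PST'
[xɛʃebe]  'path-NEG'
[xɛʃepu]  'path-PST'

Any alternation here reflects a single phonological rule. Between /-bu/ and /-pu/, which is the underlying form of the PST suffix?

/-pu/

The PST suffix surfaces as [-bu] and [-pu], depending on the final segment of the stem.
By contrast the NEG suffix keeps its initial [b] throughout — that segment must be underlying.
So the underlying form is /-pu/, and voiceless stops become voiced after a nasal.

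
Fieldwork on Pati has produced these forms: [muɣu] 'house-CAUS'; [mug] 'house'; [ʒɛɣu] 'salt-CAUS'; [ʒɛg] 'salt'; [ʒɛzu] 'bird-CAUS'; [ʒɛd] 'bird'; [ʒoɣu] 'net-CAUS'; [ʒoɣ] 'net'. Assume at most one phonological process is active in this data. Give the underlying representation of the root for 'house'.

/mug/

The root 'house' surfaces as [muɣu] and [mug], with a stem-final [ɣ] ~ [g] alternation.
The stem 'net' ([ʒoɣu], [ʒoɣ]) shows [ɣ] unchanged in both environments, so [ɣ] cannot be basic with [g] derived in isolation.
Therefore /g/ is basic and [ɣ] is derived by intervocalic spirantization (voiced stops become fricatives between vowels).
Hence 'house' is /mug/ underlyingly.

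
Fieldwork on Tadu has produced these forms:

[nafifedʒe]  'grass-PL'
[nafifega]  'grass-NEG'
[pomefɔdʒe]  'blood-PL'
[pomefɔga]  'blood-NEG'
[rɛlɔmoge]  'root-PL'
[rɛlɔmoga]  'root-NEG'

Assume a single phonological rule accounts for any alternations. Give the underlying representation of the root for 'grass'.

/nafifedʒ/

'grass' shows [dʒ] ~ [g] at the end of the stem ([nafifedʒe] vs [nafifega]).
If /g/ were underlying and a rule turned it into [dʒ] before the PL suffix, 'root' would also alternate; but it has [g] in both [rɛlɔmoge] and [rɛlɔmoga].
The alternation reflects depalatalization: palato-alveolar /dʒ/ becomes [g] when no front vowel follows. /dʒ/ is underlying.
So 'grass' = /nafifedʒ/.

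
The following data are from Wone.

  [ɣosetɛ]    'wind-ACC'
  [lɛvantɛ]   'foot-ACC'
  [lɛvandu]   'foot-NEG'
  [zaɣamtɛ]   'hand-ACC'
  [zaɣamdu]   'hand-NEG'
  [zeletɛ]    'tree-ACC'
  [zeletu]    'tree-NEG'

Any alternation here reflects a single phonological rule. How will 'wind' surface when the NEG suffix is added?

[ɣosetu]

The NEG suffix surfaces as [-du] and [-tu], depending on the final segment of the stem.
The ACC suffix, which begins with [t], is invariant after every stem; so [t] is not altered by any rule here.
The NEG suffix is therefore /-du/ underlyingly, with post-vocalic devoicing: voiced stops become voiceless after a vowel.
After 'wind', which ends in a vowel, the suffix surfaces as [-tu], giving [ɣosetu].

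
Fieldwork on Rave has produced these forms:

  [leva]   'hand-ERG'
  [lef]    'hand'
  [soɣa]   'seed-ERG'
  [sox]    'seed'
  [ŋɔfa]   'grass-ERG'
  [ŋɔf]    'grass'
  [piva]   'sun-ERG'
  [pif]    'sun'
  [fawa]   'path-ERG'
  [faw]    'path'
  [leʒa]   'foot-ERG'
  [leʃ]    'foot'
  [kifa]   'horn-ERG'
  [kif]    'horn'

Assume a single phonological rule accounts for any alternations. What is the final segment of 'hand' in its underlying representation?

The stem for 'hand' ends in [v] in [leva] but [f] in [lef].
Compare 'grass', with invariant [f] in [ŋɔfa] and [ŋɔf]: an analysis with underlying /f/ and a rule producing [v] before the ERG suffix would wrongly predict alternation here too.
Therefore /v/ is basic and [f] is derived by word-final obstruent devoicing (voiced obstruents become voiceless word-finally).

/v/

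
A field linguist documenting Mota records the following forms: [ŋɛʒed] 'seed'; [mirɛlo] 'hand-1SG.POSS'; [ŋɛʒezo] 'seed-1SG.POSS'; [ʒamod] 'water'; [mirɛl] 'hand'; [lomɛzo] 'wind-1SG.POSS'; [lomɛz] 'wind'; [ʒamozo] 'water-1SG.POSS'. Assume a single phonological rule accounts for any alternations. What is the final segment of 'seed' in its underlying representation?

The stem for 'seed' ends in [d] in [ŋɛʒed] but [z] in [ŋɛʒezo].
Compare 'wind', with invariant [z] in [lomɛz] and [lomɛzo]: an analysis with underlying /z/ and a rule producing [d] in isolation would wrongly predict alternation here too.
The alternation reflects intervocalic spirantization: voiced stops become fricatives between vowels. /d/ is underlying.

/d/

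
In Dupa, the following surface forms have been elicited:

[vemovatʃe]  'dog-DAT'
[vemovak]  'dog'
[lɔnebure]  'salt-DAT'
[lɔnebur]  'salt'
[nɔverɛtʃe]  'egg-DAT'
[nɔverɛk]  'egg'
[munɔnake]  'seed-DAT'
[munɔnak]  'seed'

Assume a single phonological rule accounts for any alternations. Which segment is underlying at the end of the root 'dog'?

/tʃ/

In [vemovatʃe] and [vemovak] the final segment of 'dog' alternates: [tʃ] ~ [k].
The stem 'seed' ([munɔnake], [munɔnak]) shows [k] unchanged in both environments, so [k] cannot be basic with [tʃ] derived before the DAT suffix.
The underlying segment must be /tʃ/; palato-alveolar /tʃ/ becomes [k] when no front vowel follows, yielding [k] there.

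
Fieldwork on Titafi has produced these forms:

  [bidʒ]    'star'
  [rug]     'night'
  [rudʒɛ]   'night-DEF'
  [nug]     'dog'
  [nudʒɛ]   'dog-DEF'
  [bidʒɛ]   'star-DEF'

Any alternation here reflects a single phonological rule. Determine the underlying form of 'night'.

/rug/

In [rug] and [rudʒɛ] the final segment of 'night' alternates: [g] ~ [dʒ].
The stem 'star' ([bidʒ], [bidʒɛ]) shows [dʒ] unchanged in both environments, so [dʒ] cannot be basic with [g] derived in isolation.
So /g/ is underlying, and a rule of palatalization before a front vowel — /g/ becomes palato-alveolar [dʒ] before a front vowel — gives [dʒ].
So 'night' = /rug/.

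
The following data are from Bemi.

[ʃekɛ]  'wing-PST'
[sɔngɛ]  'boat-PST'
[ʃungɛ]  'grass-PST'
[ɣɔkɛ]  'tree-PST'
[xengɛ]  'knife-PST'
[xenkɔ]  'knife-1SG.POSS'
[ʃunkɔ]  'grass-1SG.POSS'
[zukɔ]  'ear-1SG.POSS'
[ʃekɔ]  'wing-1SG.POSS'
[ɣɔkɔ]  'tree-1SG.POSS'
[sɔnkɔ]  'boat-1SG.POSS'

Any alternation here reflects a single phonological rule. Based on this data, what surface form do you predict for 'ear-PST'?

The PST suffix surfaces as [-gɛ] and [-kɛ], depending on the final segment of the stem.
By contrast the 1SG.POSS suffix keeps its initial [k] throughout — that segment must be underlying.
The PST suffix is therefore /-gɛ/ underlyingly, with post-vocalic devoicing: voiced stops become voiceless after a vowel.
After 'ear', which ends in a vowel, the suffix surfaces as [-kɛ], giving [zukɛ].

[zukɛ]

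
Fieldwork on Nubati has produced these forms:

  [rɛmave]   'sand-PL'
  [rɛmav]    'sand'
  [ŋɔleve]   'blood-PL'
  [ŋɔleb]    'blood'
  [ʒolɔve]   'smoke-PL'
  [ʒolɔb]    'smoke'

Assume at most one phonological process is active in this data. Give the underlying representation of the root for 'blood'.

/ŋɔleb/

The root 'blood' surfaces as [ŋɔleve] and [ŋɔleb], with a stem-final [v] ~ [b] alternation.
Compare 'sand', with invariant [v] in [rɛmave] and [rɛmav]: an analysis with underlying /v/ and a rule producing [b] in isolation would wrongly predict alternation here too.
Therefore /b/ is basic and [v] is derived by intervocalic spirantization (voiced stops become fricatives between vowels).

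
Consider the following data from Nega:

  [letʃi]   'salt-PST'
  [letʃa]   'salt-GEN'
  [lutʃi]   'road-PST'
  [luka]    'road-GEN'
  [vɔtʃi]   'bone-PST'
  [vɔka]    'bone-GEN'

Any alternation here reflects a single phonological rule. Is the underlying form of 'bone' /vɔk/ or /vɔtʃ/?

In [vɔtʃi] and [vɔka] the final segment of 'bone' alternates: [tʃ] ~ [k].
The stem 'salt' ([letʃi], [letʃa]) shows [tʃ] unchanged in both environments, so [tʃ] cannot be basic with [k] derived before the GEN suffix.
So /k/ is underlying, and a rule of palatalization before a front vowel — /k/ becomes palato-alveolar [tʃ] before a front vowel — gives [tʃ].

/vɔk/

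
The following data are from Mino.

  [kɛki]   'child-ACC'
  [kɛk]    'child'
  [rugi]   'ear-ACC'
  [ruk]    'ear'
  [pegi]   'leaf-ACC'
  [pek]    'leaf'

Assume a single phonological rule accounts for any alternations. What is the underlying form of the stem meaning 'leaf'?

In [pegi] and [pek] the final segment of 'leaf' alternates: [g] ~ [k].
Compare 'child', with invariant [k] in [kɛki] and [kɛk]: an analysis with underlying /k/ and a rule producing [g] before the ACC suffix would wrongly predict alternation here too.
The underlying segment must be /g/; voiced obstruents become voiceless word-finally, yielding [k] there.

/peg/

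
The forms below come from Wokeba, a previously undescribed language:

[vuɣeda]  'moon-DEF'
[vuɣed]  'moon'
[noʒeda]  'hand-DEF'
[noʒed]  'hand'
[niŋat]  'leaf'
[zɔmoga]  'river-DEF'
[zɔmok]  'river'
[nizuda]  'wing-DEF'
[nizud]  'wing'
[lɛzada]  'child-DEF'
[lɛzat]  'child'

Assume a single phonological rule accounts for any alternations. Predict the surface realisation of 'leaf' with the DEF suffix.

[niŋada]

The root 'child' surfaces as [lɛzada] and [lɛzat], with a stem-final [d] ~ [t] alternation.
The stem 'hand' ([noʒeda], [noʒed]) shows [d] unchanged in both environments, so [d] cannot be basic with [t] derived in isolation.
Therefore /t/ is basic and [d] is derived by intervocalic voicing (voiceless stops become voiced between vowels).
The one attested form of 'leaf', [niŋat], shows underlying /niŋat/. Applying the same rule between vowels gives [niŋada].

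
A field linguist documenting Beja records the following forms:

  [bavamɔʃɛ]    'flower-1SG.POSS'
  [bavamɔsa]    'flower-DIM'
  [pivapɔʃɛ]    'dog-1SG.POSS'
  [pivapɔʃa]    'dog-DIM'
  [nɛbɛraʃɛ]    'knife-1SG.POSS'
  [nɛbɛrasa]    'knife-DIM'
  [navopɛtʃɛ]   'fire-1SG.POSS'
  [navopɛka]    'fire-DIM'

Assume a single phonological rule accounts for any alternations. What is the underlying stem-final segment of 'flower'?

/s/

'flower' shows [ʃ] ~ [s] at the end of the stem ([bavamɔʃɛ] vs [bavamɔsa]).
The stem 'dog' ([pivapɔʃɛ], [pivapɔʃa]) shows [ʃ] unchanged in both environments, so [ʃ] cannot be basic with [s] derived before the DIM suffix.
Therefore /s/ is basic and [ʃ] is derived by palatalization before a front vowel (/k/ and /s/ become palato-alveolar [tʃ] and [ʃ] before a front vowel).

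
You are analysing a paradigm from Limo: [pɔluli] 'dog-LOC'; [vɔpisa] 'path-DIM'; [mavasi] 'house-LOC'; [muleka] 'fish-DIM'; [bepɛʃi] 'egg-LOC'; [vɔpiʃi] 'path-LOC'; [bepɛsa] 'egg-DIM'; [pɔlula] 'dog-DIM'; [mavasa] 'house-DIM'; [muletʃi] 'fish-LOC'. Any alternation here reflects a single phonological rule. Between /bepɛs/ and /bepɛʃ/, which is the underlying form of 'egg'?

In [bepɛsa] and [bepɛʃi] the final segment of 'egg' alternates: [s] ~ [ʃ].
But 'house' keeps [s] in both environments ([mavasa], [mavasi]), so there is no rule changing /s/ to [ʃ] before the LOC suffix.
So /ʃ/ is underlying, and a rule of depalatalization — palato-alveolar /tʃ/ and /ʃ/ become [k] and [s] when no front vowel follows — gives [s].

/bepɛʃ/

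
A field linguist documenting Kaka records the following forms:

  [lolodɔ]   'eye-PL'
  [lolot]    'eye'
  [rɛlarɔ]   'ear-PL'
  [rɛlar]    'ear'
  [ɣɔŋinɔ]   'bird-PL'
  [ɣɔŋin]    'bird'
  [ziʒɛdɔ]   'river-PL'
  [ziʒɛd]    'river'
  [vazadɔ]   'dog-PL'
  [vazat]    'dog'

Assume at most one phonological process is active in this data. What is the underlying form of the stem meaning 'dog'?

In [vazadɔ] and [vazat] the final segment of 'dog' alternates: [d] ~ [t].
The stem 'river' ([ziʒɛdɔ], [ziʒɛd]) shows [d] unchanged in both environments, so [d] cannot be basic with [t] derived in isolation.
So /t/ is underlying, and a rule of intervocalic voicing — voiceless stops become voiced between vowels — gives [d].

/vazat/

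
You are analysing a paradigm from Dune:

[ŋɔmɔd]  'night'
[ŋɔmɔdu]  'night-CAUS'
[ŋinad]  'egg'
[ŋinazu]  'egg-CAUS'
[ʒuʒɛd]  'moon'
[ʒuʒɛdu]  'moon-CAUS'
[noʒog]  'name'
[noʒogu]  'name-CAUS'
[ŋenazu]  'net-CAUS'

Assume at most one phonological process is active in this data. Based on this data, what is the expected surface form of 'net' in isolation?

[ŋenad]

The root 'egg' surfaces as [ŋinad] and [ŋinazu], with a stem-final [d] ~ [z] alternation.
The stem 'night' ([ŋɔmɔd], [ŋɔmɔdu]) shows [d] unchanged in both environments, so [d] cannot be basic with [z] derived before the CAUS suffix.
Therefore /z/ is basic and [d] is derived by word-final hardening (voiced fricatives become stops word-finally).
From [ŋenazu] the stem 'net' is /ŋenaz/; word-finally this yields [ŋenad].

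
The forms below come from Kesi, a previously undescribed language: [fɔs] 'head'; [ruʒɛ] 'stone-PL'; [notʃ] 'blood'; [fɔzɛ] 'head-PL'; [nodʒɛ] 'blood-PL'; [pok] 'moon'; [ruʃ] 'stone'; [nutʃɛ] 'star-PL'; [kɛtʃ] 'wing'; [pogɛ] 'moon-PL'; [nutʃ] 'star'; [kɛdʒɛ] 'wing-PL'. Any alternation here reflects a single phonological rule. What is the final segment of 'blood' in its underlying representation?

The root 'blood' surfaces as [notʃ] and [nodʒɛ], with a stem-final [tʃ] ~ [dʒ] alternation.
The stem 'star' ([nutʃ], [nutʃɛ]) shows [tʃ] unchanged in both environments, so [tʃ] cannot be basic with [dʒ] derived before the PL suffix.
So /dʒ/ is underlying, and a rule of word-final obstruent devoicing — voiced obstruents become voiceless word-finally — gives [tʃ].

/dʒ/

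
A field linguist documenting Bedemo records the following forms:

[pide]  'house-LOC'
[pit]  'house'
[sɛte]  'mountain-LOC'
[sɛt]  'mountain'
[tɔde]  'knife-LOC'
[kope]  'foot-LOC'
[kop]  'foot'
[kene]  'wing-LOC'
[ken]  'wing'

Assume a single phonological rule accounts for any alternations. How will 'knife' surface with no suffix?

[tɔt]

The stem for 'house' ends in [d] in [pide] but [t] in [pit].
But 'mountain' keeps [t] in both environments ([sɛte], [sɛt]), so there is no rule changing /t/ to [d] before the LOC suffix.
Therefore /d/ is basic and [t] is derived by word-final obstruent devoicing (voiced obstruents become voiceless word-finally).
The one attested form of 'knife', [tɔde], shows underlying /tɔd/. Applying the same rule word-finally gives [tɔt].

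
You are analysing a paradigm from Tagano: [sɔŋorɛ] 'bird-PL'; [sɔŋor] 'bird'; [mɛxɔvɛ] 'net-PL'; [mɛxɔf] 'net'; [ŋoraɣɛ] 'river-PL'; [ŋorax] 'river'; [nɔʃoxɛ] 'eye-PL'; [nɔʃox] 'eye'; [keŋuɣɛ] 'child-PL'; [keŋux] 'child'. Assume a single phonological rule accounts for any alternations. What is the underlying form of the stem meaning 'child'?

In [keŋuɣɛ] and [keŋux] the final segment of 'child' alternates: [ɣ] ~ [x].
The stem 'eye' ([nɔʃoxɛ], [nɔʃox]) shows [x] unchanged in both environments, so [x] cannot be basic with [ɣ] derived before the PL suffix.
The underlying segment must be /ɣ/; voiced obstruents become voiceless word-finally, yielding [x] there.

/keŋuɣ/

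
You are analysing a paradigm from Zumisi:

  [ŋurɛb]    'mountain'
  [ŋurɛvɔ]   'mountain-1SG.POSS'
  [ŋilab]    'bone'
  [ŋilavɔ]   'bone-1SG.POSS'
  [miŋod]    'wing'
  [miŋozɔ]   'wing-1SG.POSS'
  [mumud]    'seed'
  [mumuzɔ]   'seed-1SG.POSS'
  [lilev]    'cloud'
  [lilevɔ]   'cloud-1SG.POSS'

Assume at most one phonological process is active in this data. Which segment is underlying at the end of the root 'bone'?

The stem for 'bone' ends in [b] in [ŋilab] but [v] in [ŋilavɔ].
The stem 'cloud' ([lilev], [lilevɔ]) shows [v] unchanged in both environments, so [v] cannot be basic with [b] derived in isolation.
The alternation reflects intervocalic spirantization: voiced stops become fricatives between vowels. /b/ is underlying.

/b/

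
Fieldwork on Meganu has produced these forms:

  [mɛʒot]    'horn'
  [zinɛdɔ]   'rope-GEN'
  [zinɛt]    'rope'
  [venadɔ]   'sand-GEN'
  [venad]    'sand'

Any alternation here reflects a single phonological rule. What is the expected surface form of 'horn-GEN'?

The stem for 'rope' ends in [d] in [zinɛdɔ] but [t] in [zinɛt].
Compare 'sand', with invariant [d] in [venadɔ] and [venad]: an analysis with underlying /d/ and a rule producing [t] in isolation would wrongly predict alternation here too.
Therefore /t/ is basic and [d] is derived by intervocalic voicing (voiceless stops become voiced between vowels).
The one attested form of 'horn', [mɛʒot], shows underlying /mɛʒot/. Applying the same rule between vowels gives [mɛʒodɔ].

[mɛʒodɔ]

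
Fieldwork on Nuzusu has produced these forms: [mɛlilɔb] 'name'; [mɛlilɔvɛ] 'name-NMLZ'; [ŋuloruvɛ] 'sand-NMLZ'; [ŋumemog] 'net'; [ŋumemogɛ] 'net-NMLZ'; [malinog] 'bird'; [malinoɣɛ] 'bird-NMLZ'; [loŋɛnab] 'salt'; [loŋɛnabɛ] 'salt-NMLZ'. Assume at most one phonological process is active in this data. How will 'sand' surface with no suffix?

[ŋulorub]

In [mɛlilɔb] and [mɛlilɔvɛ] the final segment of 'name' alternates: [b] ~ [v].
Compare 'salt', with invariant [b] in [loŋɛnab] and [loŋɛnabɛ]: an analysis with underlying /b/ and a rule producing [v] before the NMLZ suffix would wrongly predict alternation here too.
The underlying segment must be /v/; voiced fricatives become stops word-finally, yielding [b] there.
The one attested form of 'sand', [ŋuloruvɛ], shows underlying /ŋuloruv/. Applying the same rule word-finally gives [ŋulorub].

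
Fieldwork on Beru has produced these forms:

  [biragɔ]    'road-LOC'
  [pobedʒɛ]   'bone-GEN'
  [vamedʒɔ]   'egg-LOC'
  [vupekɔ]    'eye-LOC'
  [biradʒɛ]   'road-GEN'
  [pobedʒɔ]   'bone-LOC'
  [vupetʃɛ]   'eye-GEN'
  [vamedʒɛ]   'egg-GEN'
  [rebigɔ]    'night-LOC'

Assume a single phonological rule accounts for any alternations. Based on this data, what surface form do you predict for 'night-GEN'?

[rebidʒɛ]

'road' shows [dʒ] ~ [g] at the end of the stem ([biradʒɛ] vs [biragɔ]).
But 'bone' keeps [dʒ] in both environments ([pobedʒɛ], [pobedʒɔ]), so there is no rule changing /dʒ/ to [g] before the LOC suffix.
Therefore /g/ is basic and [dʒ] is derived by palatalization before a front vowel (/k/ and /g/ become palato-alveolar [tʃ] and [dʒ] before a front vowel).
From [rebigɔ] the stem 'night' is /rebig/; before a front vowel this yields [rebidʒɛ].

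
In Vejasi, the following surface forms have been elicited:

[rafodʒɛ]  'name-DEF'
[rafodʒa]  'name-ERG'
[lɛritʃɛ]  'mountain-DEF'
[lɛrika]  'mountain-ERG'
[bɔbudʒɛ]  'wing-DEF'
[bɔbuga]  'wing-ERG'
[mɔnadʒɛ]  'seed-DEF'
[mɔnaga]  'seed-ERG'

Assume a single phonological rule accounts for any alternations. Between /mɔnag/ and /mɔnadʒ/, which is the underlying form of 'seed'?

/mɔnag/

The stem for 'seed' ends in [dʒ] in [mɔnadʒɛ] but [g] in [mɔnaga].
Compare 'name', with invariant [dʒ] in [rafodʒɛ] and [rafodʒa]: an analysis with underlying /dʒ/ and a rule producing [g] before the ERG suffix would wrongly predict alternation here too.
Therefore /g/ is basic and [dʒ] is derived by palatalization before a front vowel (/k/ and /g/ become palato-alveolar [tʃ] and [dʒ] before a front vowel).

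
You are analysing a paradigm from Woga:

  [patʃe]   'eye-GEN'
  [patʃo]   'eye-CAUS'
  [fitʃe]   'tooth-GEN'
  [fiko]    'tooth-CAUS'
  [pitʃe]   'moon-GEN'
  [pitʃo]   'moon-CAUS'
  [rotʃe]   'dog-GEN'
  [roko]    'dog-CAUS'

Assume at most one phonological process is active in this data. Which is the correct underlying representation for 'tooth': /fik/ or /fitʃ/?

The root 'tooth' surfaces as [fitʃe] and [fiko], with a stem-final [tʃ] ~ [k] alternation.
But 'moon' keeps [tʃ] in both environments ([pitʃe], [pitʃo]), so there is no rule changing /tʃ/ to [k] before the CAUS suffix.
The underlying segment must be /k/; /k/ becomes palato-alveolar [tʃ] before a front vowel, yielding [tʃ] there.

/fik/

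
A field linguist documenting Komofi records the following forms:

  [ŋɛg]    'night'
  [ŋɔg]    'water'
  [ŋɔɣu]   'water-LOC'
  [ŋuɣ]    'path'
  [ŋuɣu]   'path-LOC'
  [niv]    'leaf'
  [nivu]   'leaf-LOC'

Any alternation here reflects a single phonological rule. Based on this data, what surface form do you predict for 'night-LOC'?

[ŋɛɣu]

'water' shows [g] ~ [ɣ] at the end of the stem ([ŋɔg] vs [ŋɔɣu]).
But 'path' keeps [ɣ] in both environments ([ŋuɣ], [ŋuɣu]), so there is no rule changing /ɣ/ to [g] in isolation.
Therefore /g/ is basic and [ɣ] is derived by intervocalic spirantization (voiced stops become fricatives between vowels).
From [ŋɛg] the stem 'night' is /ŋɛg/; between vowels this yields [ŋɛɣu].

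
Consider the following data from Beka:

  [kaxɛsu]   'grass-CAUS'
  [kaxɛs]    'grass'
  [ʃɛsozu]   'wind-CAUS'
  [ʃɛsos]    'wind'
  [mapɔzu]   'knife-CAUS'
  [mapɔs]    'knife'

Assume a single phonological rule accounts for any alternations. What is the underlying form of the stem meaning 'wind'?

'wind' shows [z] ~ [s] at the end of the stem ([ʃɛsozu] vs [ʃɛsos]).
Compare 'grass', with invariant [s] in [kaxɛsu] and [kaxɛs]: an analysis with underlying /s/ and a rule producing [z] before the CAUS suffix would wrongly predict alternation here too.
So /z/ is underlying, and a rule of word-final obstruent devoicing — voiced obstruents become voiceless word-finally — gives [s].
The underlying form of 'wind' is therefore /ʃɛsoz/.

/ʃɛsoz/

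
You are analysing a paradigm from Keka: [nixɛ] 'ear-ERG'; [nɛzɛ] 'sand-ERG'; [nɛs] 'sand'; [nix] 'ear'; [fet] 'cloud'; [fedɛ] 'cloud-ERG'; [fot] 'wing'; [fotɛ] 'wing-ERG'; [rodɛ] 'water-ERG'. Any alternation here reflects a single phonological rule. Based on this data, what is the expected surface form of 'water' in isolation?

The stem for 'cloud' ends in [t] in [fet] but [d] in [fedɛ].
The stem 'wing' ([fot], [fotɛ]) shows [t] unchanged in both environments, so [t] cannot be basic with [d] derived before the ERG suffix.
The alternation reflects word-final obstruent devoicing: voiced obstruents become voiceless word-finally. /d/ is underlying.
The one attested form of 'water', [rodɛ], shows underlying /rod/. Applying the same rule word-finally gives [rot].

[rot]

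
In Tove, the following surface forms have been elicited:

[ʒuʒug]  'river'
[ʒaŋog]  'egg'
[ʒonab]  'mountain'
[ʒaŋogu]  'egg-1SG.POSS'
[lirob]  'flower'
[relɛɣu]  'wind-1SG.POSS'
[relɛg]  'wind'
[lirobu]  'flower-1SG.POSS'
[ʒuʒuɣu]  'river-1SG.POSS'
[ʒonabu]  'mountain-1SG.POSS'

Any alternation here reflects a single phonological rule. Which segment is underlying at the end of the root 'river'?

/ɣ/

In [ʒuʒug] and [ʒuʒuɣu] the final segment of 'river' alternates: [g] ~ [ɣ].
The stem 'egg' ([ʒaŋog], [ʒaŋogu]) shows [g] unchanged in both environments, so [g] cannot be basic with [ɣ] derived before the 1SG.POSS suffix.
So /ɣ/ is underlying, and a rule of word-final hardening — voiced fricatives become stops word-finally — gives [g].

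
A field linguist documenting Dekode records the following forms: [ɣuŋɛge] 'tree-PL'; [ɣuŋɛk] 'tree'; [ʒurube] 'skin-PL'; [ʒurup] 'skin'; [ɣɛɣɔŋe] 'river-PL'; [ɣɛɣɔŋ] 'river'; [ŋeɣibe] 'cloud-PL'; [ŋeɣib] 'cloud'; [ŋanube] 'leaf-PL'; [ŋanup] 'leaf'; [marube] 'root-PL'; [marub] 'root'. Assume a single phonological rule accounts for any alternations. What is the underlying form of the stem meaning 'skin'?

'skin' shows [b] ~ [p] at the end of the stem ([ʒurube] vs [ʒurup]).
The stem 'cloud' ([ŋeɣibe], [ŋeɣib]) shows [b] unchanged in both environments, so [b] cannot be basic with [p] derived in isolation.
Therefore /p/ is basic and [b] is derived by intervocalic voicing (voiceless stops become voiced between vowels).

/ʒurup/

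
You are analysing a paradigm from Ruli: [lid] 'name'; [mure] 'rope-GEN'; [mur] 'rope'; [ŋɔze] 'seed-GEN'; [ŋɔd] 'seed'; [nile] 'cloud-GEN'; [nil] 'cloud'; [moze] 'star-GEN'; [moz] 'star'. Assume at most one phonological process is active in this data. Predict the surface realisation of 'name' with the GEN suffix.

'seed' shows [z] ~ [d] at the end of the stem ([ŋɔze] vs [ŋɔd]).
But 'star' keeps [z] in both environments ([moze], [moz]), so there is no rule changing /z/ to [d] in isolation.
The underlying segment must be /d/; voiced stops become fricatives between vowels, yielding [z] there.
From [lid] the stem 'name' is /lid/; between vowels this yields [lize].

[lize]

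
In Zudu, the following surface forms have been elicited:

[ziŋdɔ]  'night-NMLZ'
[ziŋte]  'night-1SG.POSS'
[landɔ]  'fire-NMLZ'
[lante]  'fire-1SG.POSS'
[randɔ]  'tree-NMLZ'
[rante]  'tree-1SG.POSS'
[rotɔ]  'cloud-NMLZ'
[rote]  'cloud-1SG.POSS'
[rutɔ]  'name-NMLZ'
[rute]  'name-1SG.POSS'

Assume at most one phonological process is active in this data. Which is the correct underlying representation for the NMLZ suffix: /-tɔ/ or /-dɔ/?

The NMLZ suffix surfaces as [-dɔ] and [-tɔ], depending on the final segment of the stem.
By contrast the 1SG.POSS suffix keeps its initial [t] throughout — that segment must be underlying.
So the underlying form is /-dɔ/, and voiced stops become voiceless after a vowel.

/-dɔ/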